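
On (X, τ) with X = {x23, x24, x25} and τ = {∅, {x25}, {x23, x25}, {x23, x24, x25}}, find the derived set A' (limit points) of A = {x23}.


A' = {x24}

For each x ∈ X, list the open sets U ∈ τ with x ∈ U, then check whether U ∩ (A ∖ {x}) ≠ ∅ for every such U.
  x = x23: open {x23, x25} ∋ x has {x23, x25} ∩ (A ∖ {x23}) = ∅, so x is NOT a limit point.
  x = x24: opens ∋ x are {x23, x24, x25}; each meets A ∖ {x24}, so x IS a limit point.
  x = x25: open {x25} ∋ x has {x25} ∩ (A ∖ {x25}) = ∅, so x is NOT a limit point.
Collecting: A' = {x24}.


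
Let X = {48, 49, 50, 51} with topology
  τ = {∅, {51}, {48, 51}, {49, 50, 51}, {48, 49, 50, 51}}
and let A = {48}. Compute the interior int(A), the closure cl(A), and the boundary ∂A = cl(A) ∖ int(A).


int(A) = ∅, cl(A) = {48}, ∂A = {48}.

Closed sets in (X, τ) are complements of opens:
  closed(X, τ) = {∅, {48}, {49, 50}, {48, 49, 50}, {48, 49, 50, 51}}.
int(A) = ⋃ {U ∈ τ : U ⊆ A}. Opens contained in A: ∅.
Taking the union of these: int(A) = ∅.
cl(A) = ⋂ {C closed : A ⊆ C}. Closed sets containing A: {48}, {48, 49, 50}, {48, 49, 50, 51}.
Intersecting these: cl(A) = {48}.
∂A = cl(A) ∖ int(A) = {48} ∖ ∅ = {48}.


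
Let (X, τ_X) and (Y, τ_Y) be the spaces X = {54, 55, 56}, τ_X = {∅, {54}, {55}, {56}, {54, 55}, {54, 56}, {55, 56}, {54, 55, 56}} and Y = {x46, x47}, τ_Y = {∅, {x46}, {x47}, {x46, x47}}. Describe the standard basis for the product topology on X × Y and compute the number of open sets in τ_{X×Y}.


Basis B = {∅ × ∅, {54} × {x46}, {54} × {x47}, {55} × {x46}, {55} × {x47}, {56} × {x46}, {56} × {x47}, {54} × {x46, x47}, {54, 55} × {x46}, {54, 56} × {x46}, {54, 55} × {x47}, {54, 56} × {x47}, {55} × {x46, x47}, {55, 56} × {x46}, {55, 56} × {x47}, {56} × {x46, x47}, {54, 55, 56} × {x46}, {54, 55, 56} × {x47}, {54, 55} × {x46, x47}, {54, 56} × {x46, x47}, {55, 56} × {x46, x47}, {54, 55, 56} × {x46, x47}}; |τ_{X×Y}| = 64.

Enumerate products U × V with U ∈ τ_X, V ∈ τ_Y (deduplicated):
  ∅ × ∅ = {} (∅)
  {54} × {x46} = {(54,x46)}
  {54} × {x47} = {(54,x47)}
  {55} × {x46} = {(55,x46)}
  {55} × {x47} = {(55,x47)}
  {56} × {x46} = {(56,x46)}
  {56} × {x47} = {(56,x47)}
  {54} × {x46, x47} = {(54,x46), (54,x47)}
  {54, 55} × {x46} = {(54,x46), (55,x46)}
  {54, 56} × {x46} = {(54,x46), (56,x46)}
  {54, 55} × {x47} = {(54,x47), (55,x47)}
  {54, 56} × {x47} = {(54,x47), (56,x47)}
  {55} × {x46, x47} = {(55,x46), (55,x47)}
  {55, 56} × {x46} = {(55,x46), (56,x46)}
  {55, 56} × {x47} = {(55,x47), (56,x47)}
  {56} × {x46, x47} = {(56,x46), (56,x47)}
  {54, 55, 56} × {x46} = {(54,x46), (55,x46), (56,x46)}
  {54, 55, 56} × {x47} = {(54,x47), (55,x47), (56,x47)}
  {54, 55} × {x46, x47} = {(54,x46), (54,x47), (55,x46), (55,x47)}
  {54, 56} × {x46, x47} = {(54,x46), (54,x47), (56,x46), (56,x47)}
  {55, 56} × {x46, x47} = {(55,x46), (55,x47), (56,x46), (56,x47)}
  {54, 55, 56} × {x46, x47} = {(54,x46), (54,x47), (55,x46), (55,x47), (56,x46), (56,x47)}
These 22 distinct sets form the basis B.
Close under arbitrary unions to get τ_{X×Y}; counting gives |τ_{X×Y}| = 64.


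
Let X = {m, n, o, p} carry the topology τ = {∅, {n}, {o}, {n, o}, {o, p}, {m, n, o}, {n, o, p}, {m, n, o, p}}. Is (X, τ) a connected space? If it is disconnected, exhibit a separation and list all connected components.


(X, τ) is connected.

Find clopen sets (U ∈ τ with X ∖ U ∈ τ):
  U = ∅, X ∖ U = {m, n, o, p} — both open, so U is clopen.
  U = {m, n, o, p}, X ∖ U = ∅ — both open, so U is clopen.
Only trivial clopens (∅ and X) exist, so (X, τ) is connected.
Compute connected components by grouping points that agree on all clopens:
  component: {m, n, o, p}


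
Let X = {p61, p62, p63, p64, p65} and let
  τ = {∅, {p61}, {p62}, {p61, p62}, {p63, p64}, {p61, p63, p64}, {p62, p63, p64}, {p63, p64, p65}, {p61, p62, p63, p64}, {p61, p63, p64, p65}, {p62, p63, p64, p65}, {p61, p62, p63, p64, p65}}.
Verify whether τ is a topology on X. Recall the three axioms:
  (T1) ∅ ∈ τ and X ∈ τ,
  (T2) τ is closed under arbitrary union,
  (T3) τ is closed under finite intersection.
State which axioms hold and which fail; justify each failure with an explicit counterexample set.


τ IS a topology on X.

Axiom (T1): ∅ ∈ τ? Yes; X ∈ τ? Yes.
Axiom (T2/T3): check pairwise unions and intersections of members of τ.
All pairwise intersections and unions checked — each lies in τ. Therefore τ satisfies (T1), (T2), (T3): it IS a topology on X.


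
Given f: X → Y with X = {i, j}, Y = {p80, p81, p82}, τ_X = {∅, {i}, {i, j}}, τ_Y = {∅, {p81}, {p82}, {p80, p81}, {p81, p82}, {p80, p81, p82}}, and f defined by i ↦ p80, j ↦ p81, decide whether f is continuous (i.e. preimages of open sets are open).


f is NOT continuous.

Compute f^{-1}(U) for each U ∈ τ_Y:
  U = ∅: f^{-1}(U) = ∅ ∈ τ_X ✓.
  U = {p81}: f^{-1}(U) = {j} ∉ τ_X ✗.
  U = {p82}: f^{-1}(U) = ∅ ∈ τ_X ✓.
  U = {p80, p81}: f^{-1}(U) = {i, j} ∈ τ_X ✓.
  U = {p81, p82}: f^{-1}(U) = {j} ∉ τ_X ✗.
  U = {p80, p81, p82}: f^{-1}(U) = {i, j} ∈ τ_X ✓.
Found U = {p81} with f^{-1}(U) = {j} not in τ_X. Therefore f is NOT continuous.


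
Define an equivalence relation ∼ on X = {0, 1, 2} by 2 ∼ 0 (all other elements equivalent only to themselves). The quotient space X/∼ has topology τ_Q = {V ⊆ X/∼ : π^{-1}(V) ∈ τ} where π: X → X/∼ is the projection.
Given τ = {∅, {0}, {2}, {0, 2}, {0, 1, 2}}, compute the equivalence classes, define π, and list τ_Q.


X/∼ = {[0=2], [1]}; |τ_Q| = 3.

Equivalence classes: [0=2], [1].
Quotient map π: X → X/∼ sends 0 ↦ [0=2], 1 ↦ [1], 2 ↦ [0=2].
For each subset V ⊆ X/∼, compute π^{-1}(V) ⊆ X and check whether π^{-1}(V) ∈ τ. V is open in τ_Q iff π^{-1}(V) ∈ τ.
  V = {}: π^{-1}(V) = ∅ ∈ τ ✓.
  V = {[0=2]}: π^{-1}(V) = {0, 2} ∈ τ ✓.
  V = {[1]}: π^{-1}(V) = {1} ∉ τ ✗.
  V = {[0=2], [1]}: π^{-1}(V) = {0, 1, 2} ∈ τ ✓.
Open sets in the quotient: τ_Q = {{}, {[0=2]}, {[0=2], [1]}} (3 elements).


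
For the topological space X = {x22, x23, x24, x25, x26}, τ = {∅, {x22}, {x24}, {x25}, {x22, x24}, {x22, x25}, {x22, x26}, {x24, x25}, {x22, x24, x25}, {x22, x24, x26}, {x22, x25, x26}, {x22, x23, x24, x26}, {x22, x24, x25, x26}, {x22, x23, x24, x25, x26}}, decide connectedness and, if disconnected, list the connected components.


(X, τ) is disconnected; components = [{x25}, {x22, x23, x24, x26}].

Find clopen sets (U ∈ τ with X ∖ U ∈ τ):
  U = ∅, X ∖ U = {x22, x23, x24, x25, x26} — both open, so U is clopen.
  U = {x25}, X ∖ U = {x22, x23, x24, x26} — both open, so U is clopen.
  U = {x22, x23, x24, x26}, X ∖ U = {x25} — both open, so U is clopen.
  U = {x22, x23, x24, x25, x26}, X ∖ U = ∅ — both open, so U is clopen.
Nontrivial clopen(s) exist: e.g. {x25}. So (X, τ) is disconnected.
Compute connected components by grouping points that agree on all clopens:
  component: {x25}
  component: {x22, x23, x24, x26}


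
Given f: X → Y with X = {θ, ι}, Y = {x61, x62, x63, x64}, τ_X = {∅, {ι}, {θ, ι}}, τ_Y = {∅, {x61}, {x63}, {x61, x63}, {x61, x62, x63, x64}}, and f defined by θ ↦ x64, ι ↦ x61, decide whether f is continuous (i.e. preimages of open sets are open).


f IS continuous.

Compute f^{-1}(U) for each U ∈ τ_Y:
  U = ∅: f^{-1}(U) = ∅ ∈ τ_X ✓.
  U = {x61}: f^{-1}(U) = {ι} ∈ τ_X ✓.
  U = {x63}: f^{-1}(U) = ∅ ∈ τ_X ✓.
  U = {x61, x63}: f^{-1}(U) = {ι} ∈ τ_X ✓.
  U = {x61, x62, x63, x64}: f^{-1}(U) = {θ, ι} ∈ τ_X ✓.
Every preimage lies in τ_X, so f IS continuous.


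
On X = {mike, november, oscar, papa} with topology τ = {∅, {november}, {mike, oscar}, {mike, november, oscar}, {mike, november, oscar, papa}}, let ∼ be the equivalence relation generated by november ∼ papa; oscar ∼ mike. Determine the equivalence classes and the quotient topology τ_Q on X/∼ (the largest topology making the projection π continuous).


X/∼ = {[mike=oscar], [november=papa]}; |τ_Q| = 3.

Equivalence classes: [mike=oscar], [november=papa].
Quotient map π: X → X/∼ sends mike ↦ [mike=oscar], november ↦ [november=papa], oscar ↦ [mike=oscar], papa ↦ [november=papa].
For each subset V ⊆ X/∼, compute π^{-1}(V) ⊆ X and check whether π^{-1}(V) ∈ τ. V is open in τ_Q iff π^{-1}(V) ∈ τ.
  V = {}: π^{-1}(V) = ∅ ∈ τ ✓.
  V = {[mike=oscar]}: π^{-1}(V) = {mike, oscar} ∈ τ ✓.
  V = {[november=papa]}: π^{-1}(V) = {november, papa} ∉ τ ✗.
  V = {[mike=oscar], [november=papa]}: π^{-1}(V) = {mike, november, oscar, papa} ∈ τ ✓.
Open sets in the quotient: τ_Q = {{}, {[mike=oscar]}, {[mike=oscar], [november=papa]}} (3 elements).


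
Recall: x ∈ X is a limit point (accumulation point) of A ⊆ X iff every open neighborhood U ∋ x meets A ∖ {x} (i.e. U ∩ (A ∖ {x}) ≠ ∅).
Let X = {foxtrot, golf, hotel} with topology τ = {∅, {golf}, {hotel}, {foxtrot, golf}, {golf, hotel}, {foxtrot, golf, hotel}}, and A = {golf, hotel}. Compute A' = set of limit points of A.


A' = {foxtrot}

For each x ∈ X, list the open sets U ∈ τ with x ∈ U, then check whether U ∩ (A ∖ {x}) ≠ ∅ for every such U.
  x = foxtrot: opens ∋ x are {foxtrot, golf}, {foxtrot, golf, hotel}; each meets A ∖ {foxtrot}, so x IS a limit point.
  x = golf: open {golf} ∋ x has {golf} ∩ (A ∖ {golf}) = ∅, so x is NOT a limit point.
  x = hotel: open {hotel} ∋ x has {hotel} ∩ (A ∖ {hotel}) = ∅, so x is NOT a limit point.
Collecting: A' = {foxtrot}.


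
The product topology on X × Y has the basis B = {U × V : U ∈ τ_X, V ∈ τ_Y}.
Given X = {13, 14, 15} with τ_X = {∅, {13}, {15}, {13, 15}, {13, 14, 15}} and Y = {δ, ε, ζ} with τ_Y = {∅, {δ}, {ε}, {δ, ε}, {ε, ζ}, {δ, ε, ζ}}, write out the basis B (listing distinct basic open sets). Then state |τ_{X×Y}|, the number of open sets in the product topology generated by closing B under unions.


Basis B = {∅ × ∅, {13} × {δ}, {13} × {ε}, {15} × {δ}, {15} × {ε}, {13} × {δ, ε}, {13, 15} × {δ}, {13} × {ε, ζ}, {13, 15} × {ε}, {15} × {δ, ε}, {15} × {ε, ζ}, {13} × {δ, ε, ζ}, {13, 14, 15} × {δ}, {13, 14, 15} × {ε}, {15} × {δ, ε, ζ}, {13, 15} × {δ, ε}, {13, 15} × {ε, ζ}, {13, 15} × {δ, ε, ζ}, {13, 14, 15} × {δ, ε}, {13, 14, 15} × {ε, ζ}, {13, 14, 15} × {δ, ε, ζ}}; |τ_{X×Y}| = 70.

Enumerate products U × V with U ∈ τ_X, V ∈ τ_Y (deduplicated):
  ∅ × ∅ = {} (∅)
  {13} × {δ} = {(13,δ)}
  {13} × {ε} = {(13,ε)}
  {15} × {δ} = {(15,δ)}
  {15} × {ε} = {(15,ε)}
  {13} × {δ, ε} = {(13,δ), (13,ε)}
  {13, 15} × {δ} = {(13,δ), (15,δ)}
  {13} × {ε, ζ} = {(13,ε), (13,ζ)}
  {13, 15} × {ε} = {(13,ε), (15,ε)}
  {15} × {δ, ε} = {(15,δ), (15,ε)}
  {15} × {ε, ζ} = {(15,ε), (15,ζ)}
  {13} × {δ, ε, ζ} = {(13,δ), (13,ε), (13,ζ)}
  {13, 14, 15} × {δ} = {(13,δ), (14,δ), (15,δ)}
  {13, 14, 15} × {ε} = {(13,ε), (14,ε), (15,ε)}
  {15} × {δ, ε, ζ} = {(15,δ), (15,ε), (15,ζ)}
  {13, 15} × {δ, ε} = {(13,δ), (13,ε), (15,δ), (15,ε)}
  {13, 15} × {ε, ζ} = {(13,ε), (13,ζ), (15,ε), (15,ζ)}
  {13, 15} × {δ, ε, ζ} = {(13,δ), (13,ε), (13,ζ), (15,δ), (15,ε), (15,ζ)}
  {13, 14, 15} × {δ, ε} = {(13,δ), (13,ε), (14,δ), (14,ε), (15,δ), (15,ε)}
  {13, 14, 15} × {ε, ζ} = {(13,ε), (13,ζ), (14,ε), (14,ζ), (15,ε), (15,ζ)}
  {13, 14, 15} × {δ, ε, ζ} = {(13,δ), (13,ε), (13,ζ), (14,δ), (14,ε), (14,ζ), (15,δ), (15,ε), (15,ζ)}
These 21 distinct sets form the basis B.
Close under arbitrary unions to get τ_{X×Y}; counting gives |τ_{X×Y}| = 70.


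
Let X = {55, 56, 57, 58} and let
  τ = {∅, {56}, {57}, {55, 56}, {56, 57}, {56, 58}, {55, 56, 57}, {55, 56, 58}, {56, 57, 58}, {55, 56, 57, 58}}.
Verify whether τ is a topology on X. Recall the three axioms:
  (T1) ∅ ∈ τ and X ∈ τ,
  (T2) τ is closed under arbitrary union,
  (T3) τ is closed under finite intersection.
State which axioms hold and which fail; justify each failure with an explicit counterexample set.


τ IS a topology on X.

Axiom (T1): ∅ ∈ τ? Yes; X ∈ τ? Yes.
Axiom (T2/T3): check pairwise unions and intersections of members of τ.
All pairwise intersections and unions checked — each lies in τ. Therefore τ satisfies (T1), (T2), (T3): it IS a topology on X.


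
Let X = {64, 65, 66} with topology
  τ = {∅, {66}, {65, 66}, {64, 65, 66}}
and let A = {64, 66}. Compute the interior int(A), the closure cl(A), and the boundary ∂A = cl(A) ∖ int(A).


int(A) = {66}, cl(A) = {64, 65, 66}, ∂A = {64, 65}.

Closed sets in (X, τ) are complements of opens:
  closed(X, τ) = {∅, {64}, {64, 65}, {64, 65, 66}}.
int(A) = ⋃ {U ∈ τ : U ⊆ A}. Opens contained in A: ∅, {66}.
Taking the union of these: int(A) = {66}.
cl(A) = ⋂ {C closed : A ⊆ C}. Closed sets containing A: {64, 65, 66}.
Intersecting these: cl(A) = {64, 65, 66}.
∂A = cl(A) ∖ int(A) = {64, 65, 66} ∖ {66} = {64, 65}.


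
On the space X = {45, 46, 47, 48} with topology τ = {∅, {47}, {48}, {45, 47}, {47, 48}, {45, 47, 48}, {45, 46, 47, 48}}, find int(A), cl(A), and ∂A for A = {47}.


int(A) = {47}, cl(A) = {45, 46, 47}, ∂A = {45, 46}.

Closed sets in (X, τ) are complements of opens:
  closed(X, τ) = {∅, {46}, {45, 46}, {46, 48}, {45, 46, 47}, {45, 46, 48}, {45, 46, 47, 48}}.
int(A) = ⋃ {U ∈ τ : U ⊆ A}. Opens contained in A: ∅, {47}.
Taking the union of these: int(A) = {47}.
cl(A) = ⋂ {C closed : A ⊆ C}. Closed sets containing A: {45, 46, 47}, {45, 46, 47, 48}.
Intersecting these: cl(A) = {45, 46, 47}.
∂A = cl(A) ∖ int(A) = {45, 46, 47} ∖ {47} = {45, 46}.


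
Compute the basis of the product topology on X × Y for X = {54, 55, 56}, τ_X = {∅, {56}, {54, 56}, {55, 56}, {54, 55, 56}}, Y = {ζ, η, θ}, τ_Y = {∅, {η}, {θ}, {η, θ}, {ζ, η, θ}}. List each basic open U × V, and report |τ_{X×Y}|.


Basis B = {∅ × ∅, {56} × {η}, {56} × {θ}, {54, 56} × {η}, {54, 56} × {θ}, {55, 56} × {η}, {55, 56} × {θ}, {56} × {η, θ}, {54, 55, 56} × {η}, {54, 55, 56} × {θ}, {56} × {ζ, η, θ}, {54, 56} × {η, θ}, {55, 56} × {η, θ}, {54, 56} × {ζ, η, θ}, {54, 55, 56} × {η, θ}, {55, 56} × {ζ, η, θ}, {54, 55, 56} × {ζ, η, θ}}; |τ_{X×Y}| = 50.

Enumerate products U × V with U ∈ τ_X, V ∈ τ_Y (deduplicated):
  ∅ × ∅ = {} (∅)
  {56} × {η} = {(56,η)}
  {56} × {θ} = {(56,θ)}
  {54, 56} × {η} = {(54,η), (56,η)}
  {54, 56} × {θ} = {(54,θ), (56,θ)}
  {55, 56} × {η} = {(55,η), (56,η)}
  {55, 56} × {θ} = {(55,θ), (56,θ)}
  {56} × {η, θ} = {(56,η), (56,θ)}
  {54, 55, 56} × {η} = {(54,η), (55,η), (56,η)}
  {54, 55, 56} × {θ} = {(54,θ), (55,θ), (56,θ)}
  {56} × {ζ, η, θ} = {(56,ζ), (56,η), (56,θ)}
  {54, 56} × {η, θ} = {(54,η), (54,θ), (56,η), (56,θ)}
  {55, 56} × {η, θ} = {(55,η), (55,θ), (56,η), (56,θ)}
  {54, 56} × {ζ, η, θ} = {(54,ζ), (54,η), (54,θ), (56,ζ), (56,η), (56,θ)}
  {54, 55, 56} × {η, θ} = {(54,η), (54,θ), (55,η), (55,θ), (56,η), (56,θ)}
  {55, 56} × {ζ, η, θ} = {(55,ζ), (55,η), (55,θ), (56,ζ), (56,η), (56,θ)}
  {54, 55, 56} × {ζ, η, θ} = {(54,ζ), (54,η), (54,θ), (55,ζ), (55,η), (55,θ), (56,ζ), (56,η), (56,θ)}
These 17 distinct sets form the basis B.
Close under arbitrary unions to get τ_{X×Y}; counting gives |τ_{X×Y}| = 50.


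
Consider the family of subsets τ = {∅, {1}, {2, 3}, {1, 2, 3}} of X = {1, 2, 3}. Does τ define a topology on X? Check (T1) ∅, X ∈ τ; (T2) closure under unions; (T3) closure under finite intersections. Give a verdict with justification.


τ IS a topology on X.

Axiom (T1): ∅ ∈ τ? Yes; X ∈ τ? Yes.
Axiom (T2/T3): check pairwise unions and intersections of members of τ.
All pairwise intersections and unions checked — each lies in τ. Therefore τ satisfies (T1), (T2), (T3): it IS a topology on X.


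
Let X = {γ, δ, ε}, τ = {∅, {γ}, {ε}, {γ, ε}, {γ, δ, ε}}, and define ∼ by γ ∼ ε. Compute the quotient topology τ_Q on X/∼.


X/∼ = {[γ=ε], [δ]}; |τ_Q| = 3.

Equivalence classes: [γ=ε], [δ].
Quotient map π: X → X/∼ sends γ ↦ [γ=ε], δ ↦ [δ], ε ↦ [γ=ε].
For each subset V ⊆ X/∼, compute π^{-1}(V) ⊆ X and check whether π^{-1}(V) ∈ τ. V is open in τ_Q iff π^{-1}(V) ∈ τ.
  V = {}: π^{-1}(V) = ∅ ∈ τ ✓.
  V = {[γ=ε]}: π^{-1}(V) = {γ, ε} ∈ τ ✓.
  V = {[δ]}: π^{-1}(V) = {δ} ∉ τ ✗.
  V = {[γ=ε], [δ]}: π^{-1}(V) = {γ, δ, ε} ∈ τ ✓.
Open sets in the quotient: τ_Q = {{}, {[γ=ε]}, {[γ=ε], [δ]}} (3 elements).


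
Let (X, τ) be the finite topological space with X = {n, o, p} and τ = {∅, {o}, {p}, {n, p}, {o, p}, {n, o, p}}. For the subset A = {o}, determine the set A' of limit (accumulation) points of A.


A' = ∅

For each x ∈ X, list the open sets U ∈ τ with x ∈ U, then check whether U ∩ (A ∖ {x}) ≠ ∅ for every such U.
  x = n: open {n, p} ∋ x has {n, p} ∩ (A ∖ {n}) = ∅, so x is NOT a limit point.
  x = o: open {o} ∋ x has {o} ∩ (A ∖ {o}) = ∅, so x is NOT a limit point.
  x = p: open {p} ∋ x has {p} ∩ (A ∖ {p}) = ∅, so x is NOT a limit point.
Collecting: A' = ∅.


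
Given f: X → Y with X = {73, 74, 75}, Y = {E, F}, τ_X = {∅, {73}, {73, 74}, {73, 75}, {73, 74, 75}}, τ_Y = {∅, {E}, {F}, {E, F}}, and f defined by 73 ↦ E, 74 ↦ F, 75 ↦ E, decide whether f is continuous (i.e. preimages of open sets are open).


f is NOT continuous.

Compute f^{-1}(U) for each U ∈ τ_Y:
  U = ∅: f^{-1}(U) = ∅ ∈ τ_X ✓.
  U = {E}: f^{-1}(U) = {73, 75} ∈ τ_X ✓.
  U = {F}: f^{-1}(U) = {74} ∉ τ_X ✗.
  U = {E, F}: f^{-1}(U) = {73, 74, 75} ∈ τ_X ✓.
Found U = {F} with f^{-1}(U) = {74} not in τ_X. Therefore f is NOT continuous.


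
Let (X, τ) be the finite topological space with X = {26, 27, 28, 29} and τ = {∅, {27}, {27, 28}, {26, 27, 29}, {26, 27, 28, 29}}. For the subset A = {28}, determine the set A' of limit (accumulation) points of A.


A' = ∅

For each x ∈ X, list the open sets U ∈ τ with x ∈ U, then check whether U ∩ (A ∖ {x}) ≠ ∅ for every such U.
  x = 26: open {26, 27, 29} ∋ x has {26, 27, 29} ∩ (A ∖ {26}) = ∅, so x is NOT a limit point.
  x = 27: open {27} ∋ x has {27} ∩ (A ∖ {27}) = ∅, so x is NOT a limit point.
  x = 28: open {27, 28} ∋ x has {27, 28} ∩ (A ∖ {28}) = ∅, so x is NOT a limit point.
  x = 29: open {26, 27, 29} ∋ x has {26, 27, 29} ∩ (A ∖ {29}) = ∅, so x is NOT a limit point.
Collecting: A' = ∅.


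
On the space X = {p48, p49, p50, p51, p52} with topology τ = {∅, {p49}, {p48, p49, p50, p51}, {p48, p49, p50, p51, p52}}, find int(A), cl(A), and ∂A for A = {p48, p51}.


int(A) = ∅, cl(A) = {p48, p50, p51, p52}, ∂A = {p48, p50, p51, p52}.

Closed sets in (X, τ) are complements of opens:
  closed(X, τ) = {∅, {p52}, {p48, p50, p51, p52}, {p48, p49, p50, p51, p52}}.
int(A) = ⋃ {U ∈ τ : U ⊆ A}. Opens contained in A: ∅.
Taking the union of these: int(A) = ∅.
cl(A) = ⋂ {C closed : A ⊆ C}. Closed sets containing A: {p48, p50, p51, p52}, {p48, p49, p50, p51, p52}.
Intersecting these: cl(A) = {p48, p50, p51, p52}.
∂A = cl(A) ∖ int(A) = {p48, p50, p51, p52} ∖ ∅ = {p48, p50, p51, p52}.


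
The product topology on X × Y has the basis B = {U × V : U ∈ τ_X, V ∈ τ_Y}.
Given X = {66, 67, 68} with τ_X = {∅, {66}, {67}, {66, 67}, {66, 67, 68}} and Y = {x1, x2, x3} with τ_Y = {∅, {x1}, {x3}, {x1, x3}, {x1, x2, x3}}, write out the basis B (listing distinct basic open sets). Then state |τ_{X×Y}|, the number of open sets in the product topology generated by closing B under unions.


Basis B = {∅ × ∅, {66} × {x1}, {66} × {x3}, {67} × {x1}, {67} × {x3}, {66} × {x1, x3}, {66, 67} × {x1}, {66, 67} × {x3}, {67} × {x1, x3}, {66} × {x1, x2, x3}, {66, 67, 68} × {x1}, {66, 67, 68} × {x3}, {67} × {x1, x2, x3}, {66, 67} × {x1, x3}, {66, 67} × {x1, x2, x3}, {66, 67, 68} × {x1, x3}, {66, 67, 68} × {x1, x2, x3}}; |τ_{X×Y}| = 48.

Enumerate products U × V with U ∈ τ_X, V ∈ τ_Y (deduplicated):
  ∅ × ∅ = {} (∅)
  {66} × {x1} = {(66,x1)}
  {66} × {x3} = {(66,x3)}
  {67} × {x1} = {(67,x1)}
  {67} × {x3} = {(67,x3)}
  {66} × {x1, x3} = {(66,x1), (66,x3)}
  {66, 67} × {x1} = {(66,x1), (67,x1)}
  {66, 67} × {x3} = {(66,x3), (67,x3)}
  {67} × {x1, x3} = {(67,x1), (67,x3)}
  {66} × {x1, x2, x3} = {(66,x1), (66,x2), (66,x3)}
  {66, 67, 68} × {x1} = {(66,x1), (67,x1), (68,x1)}
  {66, 67, 68} × {x3} = {(66,x3), (67,x3), (68,x3)}
  {67} × {x1, x2, x3} = {(67,x1), (67,x2), (67,x3)}
  {66, 67} × {x1, x3} = {(66,x1), (66,x3), (67,x1), (67,x3)}
  {66, 67} × {x1, x2, x3} = {(66,x1), (66,x2), (66,x3), (67,x1), (67,x2), (67,x3)}
  {66, 67, 68} × {x1, x3} = {(66,x1), (66,x3), (67,x1), (67,x3), (68,x1), (68,x3)}
  {66, 67, 68} × {x1, x2, x3} = {(66,x1), (66,x2), (66,x3), (67,x1), (67,x2), (67,x3), (68,x1), (68,x2), (68,x3)}
These 17 distinct sets form the basis B.
Close under arbitrary unions to get τ_{X×Y}; counting gives |τ_{X×Y}| = 48.


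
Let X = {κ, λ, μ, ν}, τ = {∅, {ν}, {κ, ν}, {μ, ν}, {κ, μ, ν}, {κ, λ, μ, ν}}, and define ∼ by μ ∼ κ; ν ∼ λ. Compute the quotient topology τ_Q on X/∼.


X/∼ = {[κ=μ], [λ=ν]}; |τ_Q| = 2.

Equivalence classes: [κ=μ], [λ=ν].
Quotient map π: X → X/∼ sends κ ↦ [κ=μ], λ ↦ [λ=ν], μ ↦ [κ=μ], ν ↦ [λ=ν].
For each subset V ⊆ X/∼, compute π^{-1}(V) ⊆ X and check whether π^{-1}(V) ∈ τ. V is open in τ_Q iff π^{-1}(V) ∈ τ.
  V = {}: π^{-1}(V) = ∅ ∈ τ ✓.
  V = {[κ=μ]}: π^{-1}(V) = {κ, μ} ∉ τ ✗.
  V = {[λ=ν]}: π^{-1}(V) = {λ, ν} ∉ τ ✗.
  V = {[κ=μ], [λ=ν]}: π^{-1}(V) = {κ, λ, μ, ν} ∈ τ ✓.
Open sets in the quotient: τ_Q = {{}, {[κ=μ], [λ=ν]}} (2 elements).


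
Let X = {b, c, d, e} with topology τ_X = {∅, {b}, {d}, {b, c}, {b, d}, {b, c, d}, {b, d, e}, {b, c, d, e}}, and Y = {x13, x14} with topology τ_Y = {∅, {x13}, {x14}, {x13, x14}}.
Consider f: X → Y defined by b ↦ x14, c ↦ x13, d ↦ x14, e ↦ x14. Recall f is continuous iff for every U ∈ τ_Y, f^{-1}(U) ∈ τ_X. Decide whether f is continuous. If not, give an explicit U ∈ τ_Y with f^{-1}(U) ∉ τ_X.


f is NOT continuous.

Compute f^{-1}(U) for each U ∈ τ_Y:
  U = ∅: f^{-1}(U) = ∅ ∈ τ_X ✓.
  U = {x13}: f^{-1}(U) = {c} ∉ τ_X ✗.
  U = {x14}: f^{-1}(U) = {b, d, e} ∈ τ_X ✓.
  U = {x13, x14}: f^{-1}(U) = {b, c, d, e} ∈ τ_X ✓.
Found U = {x13} with f^{-1}(U) = {c} not in τ_X. Therefore f is NOT continuous.


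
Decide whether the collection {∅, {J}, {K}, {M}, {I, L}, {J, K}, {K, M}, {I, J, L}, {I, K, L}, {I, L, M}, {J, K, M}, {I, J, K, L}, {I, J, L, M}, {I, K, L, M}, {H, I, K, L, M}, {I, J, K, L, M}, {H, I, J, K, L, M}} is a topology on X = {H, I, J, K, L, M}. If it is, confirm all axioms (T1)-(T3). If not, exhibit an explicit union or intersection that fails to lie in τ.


τ is NOT a topology on X.

Axiom (T1): ∅ ∈ τ? Yes; X ∈ τ? Yes.
Axiom (T2/T3): check pairwise unions and intersections of members of τ.
Counterexample for (T2): {J} ∪ {M} = {J, M} ∉ τ. Therefore τ is NOT a topology.


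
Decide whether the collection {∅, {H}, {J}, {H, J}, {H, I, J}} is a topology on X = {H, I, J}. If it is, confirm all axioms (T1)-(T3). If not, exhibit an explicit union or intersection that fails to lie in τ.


τ IS a topology on X.

Axiom (T1): ∅ ∈ τ? Yes; X ∈ τ? Yes.
Axiom (T2/T3): check pairwise unions and intersections of members of τ.
All pairwise intersections and unions checked — each lies in τ. Therefore τ satisfies (T1), (T2), (T3): it IS a topology on X.


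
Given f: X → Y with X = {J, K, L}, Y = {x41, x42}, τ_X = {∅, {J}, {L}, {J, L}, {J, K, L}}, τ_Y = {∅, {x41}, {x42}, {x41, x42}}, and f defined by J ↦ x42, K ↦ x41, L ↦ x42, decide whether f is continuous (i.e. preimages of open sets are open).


f is NOT continuous.

Compute f^{-1}(U) for each U ∈ τ_Y:
  U = ∅: f^{-1}(U) = ∅ ∈ τ_X ✓.
  U = {x41}: f^{-1}(U) = {K} ∉ τ_X ✗.
  U = {x42}: f^{-1}(U) = {J, L} ∈ τ_X ✓.
  U = {x41, x42}: f^{-1}(U) = {J, K, L} ∈ τ_X ✓.
Found U = {x41} with f^{-1}(U) = {K} not in τ_X. Therefore f is NOT continuous.


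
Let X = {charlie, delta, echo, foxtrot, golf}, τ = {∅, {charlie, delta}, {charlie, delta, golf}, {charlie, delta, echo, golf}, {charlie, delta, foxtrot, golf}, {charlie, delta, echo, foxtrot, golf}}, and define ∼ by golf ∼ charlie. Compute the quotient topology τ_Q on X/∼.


X/∼ = {[charlie=golf], [delta], [echo], [foxtrot]}; |τ_Q| = 5.

Equivalence classes: [charlie=golf], [delta], [echo], [foxtrot].
Quotient map π: X → X/∼ sends charlie ↦ [charlie=golf], delta ↦ [delta], echo ↦ [echo], foxtrot ↦ [foxtrot], golf ↦ [charlie=golf].
For each subset V ⊆ X/∼, compute π^{-1}(V) ⊆ X and check whether π^{-1}(V) ∈ τ. V is open in τ_Q iff π^{-1}(V) ∈ τ.
  V = {}: π^{-1}(V) = ∅ ∈ τ ✓.
  V = {[charlie=golf]}: π^{-1}(V) = {charlie, golf} ∉ τ ✗.
  V = {[delta]}: π^{-1}(V) = {delta} ∉ τ ✗.
  V = {[charlie=golf], [delta]}: π^{-1}(V) = {charlie, delta, golf} ∈ τ ✓.
  V = {[echo]}: π^{-1}(V) = {echo} ∉ τ ✗.
  V = {[charlie=golf], [echo]}: π^{-1}(V) = {charlie, echo, golf} ∉ τ ✗.
  V = {[delta], [echo]}: π^{-1}(V) = {delta, echo} ∉ τ ✗.
  V = {[charlie=golf], [delta], [echo]}: π^{-1}(V) = {charlie, delta, echo, golf} ∈ τ ✓.
  V = {[foxtrot]}: π^{-1}(V) = {foxtrot} ∉ τ ✗.
  V = {[charlie=golf], [foxtrot]}: π^{-1}(V) = {charlie, foxtrot, golf} ∉ τ ✗.
  V = {[delta], [foxtrot]}: π^{-1}(V) = {delta, foxtrot} ∉ τ ✗.
  V = {[charlie=golf], [delta], [foxtrot]}: π^{-1}(V) = {charlie, delta, foxtrot, golf} ∈ τ ✓.
  V = {[echo], [foxtrot]}: π^{-1}(V) = {echo, foxtrot} ∉ τ ✗.
  V = {[charlie=golf], [echo], [foxtrot]}: π^{-1}(V) = {charlie, echo, foxtrot, golf} ∉ τ ✗.
  V = {[delta], [echo], [foxtrot]}: π^{-1}(V) = {delta, echo, foxtrot} ∉ τ ✗.
  V = {[charlie=golf], [delta], [echo], [foxtrot]}: π^{-1}(V) = {charlie, delta, echo, foxtrot, golf} ∈ τ ✓.
Open sets in the quotient: τ_Q = {{}, {[charlie=golf], [delta]}, {[charlie=golf], [delta], [echo]}, {[charlie=golf], [delta], [foxtrot]}, {[charlie=golf], [delta], [echo], [foxtrot]}} (5 elements).


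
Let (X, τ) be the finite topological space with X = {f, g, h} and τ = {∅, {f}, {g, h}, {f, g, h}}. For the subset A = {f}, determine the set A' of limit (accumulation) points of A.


A' = ∅

For each x ∈ X, list the open sets U ∈ τ with x ∈ U, then check whether U ∩ (A ∖ {x}) ≠ ∅ for every such U.
  x = f: open {f} ∋ x has {f} ∩ (A ∖ {f}) = ∅, so x is NOT a limit point.
  x = g: open {g, h} ∋ x has {g, h} ∩ (A ∖ {g}) = ∅, so x is NOT a limit point.
  x = h: open {g, h} ∋ x has {g, h} ∩ (A ∖ {h}) = ∅, so x is NOT a limit point.
Collecting: A' = ∅.


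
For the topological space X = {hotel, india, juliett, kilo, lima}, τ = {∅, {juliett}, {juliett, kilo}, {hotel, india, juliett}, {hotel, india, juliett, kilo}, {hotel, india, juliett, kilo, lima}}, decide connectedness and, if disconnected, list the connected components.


(X, τ) is connected.

Find clopen sets (U ∈ τ with X ∖ U ∈ τ):
  U = ∅, X ∖ U = {hotel, india, juliett, kilo, lima} — both open, so U is clopen.
  U = {hotel, india, juliett, kilo, lima}, X ∖ U = ∅ — both open, so U is clopen.
Only trivial clopens (∅ and X) exist, so (X, τ) is connected.
Compute connected components by grouping points that agree on all clopens:
  component: {hotel, india, juliett, kilo, lima}


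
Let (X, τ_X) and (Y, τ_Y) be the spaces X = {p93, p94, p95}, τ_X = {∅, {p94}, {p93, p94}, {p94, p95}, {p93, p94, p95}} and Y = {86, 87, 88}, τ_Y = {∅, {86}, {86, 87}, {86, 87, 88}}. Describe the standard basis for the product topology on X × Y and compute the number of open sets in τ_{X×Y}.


Basis B = {∅ × ∅, {p94} × {86}, {p93, p94} × {86}, {p94} × {86, 87}, {p94, p95} × {86}, {p93, p94, p95} × {86}, {p94} × {86, 87, 88}, {p93, p94} × {86, 87}, {p94, p95} × {86, 87}, {p93, p94} × {86, 87, 88}, {p93, p94, p95} × {86, 87}, {p94, p95} × {86, 87, 88}, {p93, p94, p95} × {86, 87, 88}}; |τ_{X×Y}| = 30.

Enumerate products U × V with U ∈ τ_X, V ∈ τ_Y (deduplicated):
  ∅ × ∅ = {} (∅)
  {p94} × {86} = {(p94,86)}
  {p93, p94} × {86} = {(p93,86), (p94,86)}
  {p94} × {86, 87} = {(p94,86), (p94,87)}
  {p94, p95} × {86} = {(p94,86), (p95,86)}
  {p93, p94, p95} × {86} = {(p93,86), (p94,86), (p95,86)}
  {p94} × {86, 87, 88} = {(p94,86), (p94,87), (p94,88)}
  {p93, p94} × {86, 87} = {(p93,86), (p93,87), (p94,86), (p94,87)}
  {p94, p95} × {86, 87} = {(p94,86), (p94,87), (p95,86), (p95,87)}
  {p93, p94} × {86, 87, 88} = {(p93,86), (p93,87), (p93,88), (p94,86), (p94,87), (p94,88)}
  {p93, p94, p95} × {86, 87} = {(p93,86), (p93,87), (p94,86), (p94,87), (p95,86), (p95,87)}
  {p94, p95} × {86, 87, 88} = {(p94,86), (p94,87), (p94,88), (p95,86), (p95,87), (p95,88)}
  {p93, p94, p95} × {86, 87, 88} = {(p93,86), (p93,87), (p93,88), (p94,86), (p94,87), (p94,88), (p95,86), (p95,87), (p95,88)}
These 13 distinct sets form the basis B.
Close under arbitrary unions to get τ_{X×Y}; counting gives |τ_{X×Y}| = 30.


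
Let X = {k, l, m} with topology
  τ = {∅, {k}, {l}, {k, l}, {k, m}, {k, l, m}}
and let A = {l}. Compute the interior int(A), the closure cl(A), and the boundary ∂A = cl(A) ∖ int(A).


int(A) = {l}, cl(A) = {l}, ∂A = ∅.

Closed sets in (X, τ) are complements of opens:
  closed(X, τ) = {∅, {l}, {m}, {k, m}, {l, m}, {k, l, m}}.
int(A) = ⋃ {U ∈ τ : U ⊆ A}. Opens contained in A: ∅, {l}.
Taking the union of these: int(A) = {l}.
cl(A) = ⋂ {C closed : A ⊆ C}. Closed sets containing A: {l}, {l, m}, {k, l, m}.
Intersecting these: cl(A) = {l}.
∂A = cl(A) ∖ int(A) = {l} ∖ {l} = ∅.


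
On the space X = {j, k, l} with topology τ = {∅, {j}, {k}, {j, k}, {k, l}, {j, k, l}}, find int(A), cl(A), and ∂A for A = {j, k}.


int(A) = {j, k}, cl(A) = {j, k, l}, ∂A = {l}.

Closed sets in (X, τ) are complements of opens:
  closed(X, τ) = {∅, {j}, {l}, {j, l}, {k, l}, {j, k, l}}.
int(A) = ⋃ {U ∈ τ : U ⊆ A}. Opens contained in A: ∅, {j}, {k}, {j, k}.
Taking the union of these: int(A) = {j, k}.
cl(A) = ⋂ {C closed : A ⊆ C}. Closed sets containing A: {j, k, l}.
Intersecting these: cl(A) = {j, k, l}.
∂A = cl(A) ∖ int(A) = {j, k, l} ∖ {j, k} = {l}.


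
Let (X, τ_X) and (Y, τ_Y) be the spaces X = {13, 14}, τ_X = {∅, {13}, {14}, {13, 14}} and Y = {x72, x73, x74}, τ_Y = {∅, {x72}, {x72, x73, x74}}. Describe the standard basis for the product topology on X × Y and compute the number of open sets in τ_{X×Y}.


Basis B = {∅ × ∅, {13} × {x72}, {14} × {x72}, {13, 14} × {x72}, {13} × {x72, x73, x74}, {14} × {x72, x73, x74}, {13, 14} × {x72, x73, x74}}; |τ_{X×Y}| = 9.

Enumerate products U × V with U ∈ τ_X, V ∈ τ_Y (deduplicated):
  ∅ × ∅ = {} (∅)
  {13} × {x72} = {(13,x72)}
  {14} × {x72} = {(14,x72)}
  {13, 14} × {x72} = {(13,x72), (14,x72)}
  {13} × {x72, x73, x74} = {(13,x72), (13,x73), (13,x74)}
  {14} × {x72, x73, x74} = {(14,x72), (14,x73), (14,x74)}
  {13, 14} × {x72, x73, x74} = {(13,x72), (13,x73), (13,x74), (14,x72), (14,x73), (14,x74)}
These 7 distinct sets form the basis B.
Close under arbitrary unions to get τ_{X×Y}; counting gives |τ_{X×Y}| = 9.


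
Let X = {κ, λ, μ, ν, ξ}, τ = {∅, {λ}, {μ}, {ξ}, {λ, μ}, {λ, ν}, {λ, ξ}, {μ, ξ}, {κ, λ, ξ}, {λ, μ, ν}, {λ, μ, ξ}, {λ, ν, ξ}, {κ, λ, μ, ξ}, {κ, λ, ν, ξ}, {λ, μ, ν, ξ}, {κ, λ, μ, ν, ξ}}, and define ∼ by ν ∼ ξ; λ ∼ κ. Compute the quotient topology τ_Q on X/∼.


X/∼ = {[κ=λ], [μ], [ν=ξ]}; |τ_Q| = 4.

Equivalence classes: [κ=λ], [μ], [ν=ξ].
Quotient map π: X → X/∼ sends κ ↦ [κ=λ], λ ↦ [κ=λ], μ ↦ [μ], ν ↦ [ν=ξ], ξ ↦ [ν=ξ].
For each subset V ⊆ X/∼, compute π^{-1}(V) ⊆ X and check whether π^{-1}(V) ∈ τ. V is open in τ_Q iff π^{-1}(V) ∈ τ.
  V = {}: π^{-1}(V) = ∅ ∈ τ ✓.
  V = {[κ=λ]}: π^{-1}(V) = {κ, λ} ∉ τ ✗.
  V = {[μ]}: π^{-1}(V) = {μ} ∈ τ ✓.
  V = {[κ=λ], [μ]}: π^{-1}(V) = {κ, λ, μ} ∉ τ ✗.
  V = {[ν=ξ]}: π^{-1}(V) = {ν, ξ} ∉ τ ✗.
  V = {[κ=λ], [ν=ξ]}: π^{-1}(V) = {κ, λ, ν, ξ} ∈ τ ✓.
  V = {[μ], [ν=ξ]}: π^{-1}(V) = {μ, ν, ξ} ∉ τ ✗.
  V = {[κ=λ], [μ], [ν=ξ]}: π^{-1}(V) = {κ, λ, μ, ν, ξ} ∈ τ ✓.
Open sets in the quotient: τ_Q = {{}, {[μ]}, {[κ=λ], [ν=ξ]}, {[κ=λ], [μ], [ν=ξ]}} (4 elements).


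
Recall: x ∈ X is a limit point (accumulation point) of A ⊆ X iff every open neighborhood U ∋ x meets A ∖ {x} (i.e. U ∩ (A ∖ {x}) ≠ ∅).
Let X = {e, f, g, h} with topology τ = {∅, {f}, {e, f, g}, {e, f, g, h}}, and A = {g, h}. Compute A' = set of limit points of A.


A' = {e, h}

For each x ∈ X, list the open sets U ∈ τ with x ∈ U, then check whether U ∩ (A ∖ {x}) ≠ ∅ for every such U.
  x = e: opens ∋ x are {e, f, g}, {e, f, g, h}; each meets A ∖ {e}, so x IS a limit point.
  x = f: open {f} ∋ x has {f} ∩ (A ∖ {f}) = ∅, so x is NOT a limit point.
  x = g: open {e, f, g} ∋ x has {e, f, g} ∩ (A ∖ {g}) = ∅, so x is NOT a limit point.
  x = h: opens ∋ x are {e, f, g, h}; each meets A ∖ {h}, so x IS a limit point.
Collecting: A' = {e, h}.


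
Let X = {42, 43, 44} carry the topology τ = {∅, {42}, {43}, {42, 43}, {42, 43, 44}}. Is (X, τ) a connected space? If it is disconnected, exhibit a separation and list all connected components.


(X, τ) is connected.

Find clopen sets (U ∈ τ with X ∖ U ∈ τ):
  U = ∅, X ∖ U = {42, 43, 44} — both open, so U is clopen.
  U = {42, 43, 44}, X ∖ U = ∅ — both open, so U is clopen.
Only trivial clopens (∅ and X) exist, so (X, τ) is connected.
Compute connected components by grouping points that agree on all clopens:
  component: {42, 43, 44}


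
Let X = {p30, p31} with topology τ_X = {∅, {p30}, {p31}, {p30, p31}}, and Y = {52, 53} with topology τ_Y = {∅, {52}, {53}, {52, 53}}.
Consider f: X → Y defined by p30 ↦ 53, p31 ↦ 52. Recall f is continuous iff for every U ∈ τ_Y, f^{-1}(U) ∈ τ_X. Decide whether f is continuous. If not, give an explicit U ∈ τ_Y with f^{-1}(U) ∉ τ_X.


f IS continuous.

Compute f^{-1}(U) for each U ∈ τ_Y:
  U = ∅: f^{-1}(U) = ∅ ∈ τ_X ✓.
  U = {52}: f^{-1}(U) = {p31} ∈ τ_X ✓.
  U = {53}: f^{-1}(U) = {p30} ∈ τ_X ✓.
  U = {52, 53}: f^{-1}(U) = {p30, p31} ∈ τ_X ✓.
Every preimage lies in τ_X, so f IS continuous.


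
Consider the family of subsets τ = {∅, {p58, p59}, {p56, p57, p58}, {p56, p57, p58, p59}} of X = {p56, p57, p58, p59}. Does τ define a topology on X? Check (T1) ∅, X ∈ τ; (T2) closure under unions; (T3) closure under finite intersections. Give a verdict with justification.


τ is NOT a topology on X.

Axiom (T1): ∅ ∈ τ? Yes; X ∈ τ? Yes.
Axiom (T2/T3): check pairwise unions and intersections of members of τ.
Counterexample for (T3): {p58, p59} ∩ {p56, p57, p58} = {p58} ∉ τ. Therefore τ is NOT a topology.


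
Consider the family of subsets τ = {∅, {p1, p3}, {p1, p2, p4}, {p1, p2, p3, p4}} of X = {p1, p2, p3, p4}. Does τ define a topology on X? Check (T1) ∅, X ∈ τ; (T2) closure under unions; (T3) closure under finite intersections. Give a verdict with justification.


τ is NOT a topology on X.

Axiom (T1): ∅ ∈ τ? Yes; X ∈ τ? Yes.
Axiom (T2/T3): check pairwise unions and intersections of members of τ.
Counterexample for (T3): {p1, p3} ∩ {p1, p2, p4} = {p1} ∉ τ. Therefore τ is NOT a topology.


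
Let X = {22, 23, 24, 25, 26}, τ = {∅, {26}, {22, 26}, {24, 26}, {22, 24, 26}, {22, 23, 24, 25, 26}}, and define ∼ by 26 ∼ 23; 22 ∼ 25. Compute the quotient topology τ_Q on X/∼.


X/∼ = {[22=25], [23=26], [24]}; |τ_Q| = 2.

Equivalence classes: [22=25], [23=26], [24].
Quotient map π: X → X/∼ sends 22 ↦ [22=25], 23 ↦ [23=26], 24 ↦ [24], 25 ↦ [22=25], 26 ↦ [23=26].
For each subset V ⊆ X/∼, compute π^{-1}(V) ⊆ X and check whether π^{-1}(V) ∈ τ. V is open in τ_Q iff π^{-1}(V) ∈ τ.
  V = {}: π^{-1}(V) = ∅ ∈ τ ✓.
  V = {[22=25]}: π^{-1}(V) = {22, 25} ∉ τ ✗.
  V = {[23=26]}: π^{-1}(V) = {23, 26} ∉ τ ✗.
  V = {[22=25], [23=26]}: π^{-1}(V) = {22, 23, 25, 26} ∉ τ ✗.
  V = {[24]}: π^{-1}(V) = {24} ∉ τ ✗.
  V = {[22=25], [24]}: π^{-1}(V) = {22, 24, 25} ∉ τ ✗.
  V = {[23=26], [24]}: π^{-1}(V) = {23, 24, 26} ∉ τ ✗.
  V = {[22=25], [23=26], [24]}: π^{-1}(V) = {22, 23, 24, 25, 26} ∈ τ ✓.
Open sets in the quotient: τ_Q = {{}, {[22=25], [23=26], [24]}} (2 elements).


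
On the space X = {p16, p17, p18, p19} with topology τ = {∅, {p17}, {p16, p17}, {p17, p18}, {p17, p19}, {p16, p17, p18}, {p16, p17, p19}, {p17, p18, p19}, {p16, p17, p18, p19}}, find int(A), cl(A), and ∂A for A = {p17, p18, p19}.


int(A) = {p17, p18, p19}, cl(A) = {p16, p17, p18, p19}, ∂A = {p16}.

Closed sets in (X, τ) are complements of opens:
  closed(X, τ) = {∅, {p16}, {p18}, {p19}, {p16, p18}, {p16, p19}, {p18, p19}, {p16, p18, p19}, {p16, p17, p18, p19}}.
int(A) = ⋃ {U ∈ τ : U ⊆ A}. Opens contained in A: ∅, {p17}, {p17, p18}, {p17, p19}, {p17, p18, p19}.
Taking the union of these: int(A) = {p17, p18, p19}.
cl(A) = ⋂ {C closed : A ⊆ C}. Closed sets containing A: {p16, p17, p18, p19}.
Intersecting these: cl(A) = {p16, p17, p18, p19}.
∂A = cl(A) ∖ int(A) = {p16, p17, p18, p19} ∖ {p17, p18, p19} = {p16}.


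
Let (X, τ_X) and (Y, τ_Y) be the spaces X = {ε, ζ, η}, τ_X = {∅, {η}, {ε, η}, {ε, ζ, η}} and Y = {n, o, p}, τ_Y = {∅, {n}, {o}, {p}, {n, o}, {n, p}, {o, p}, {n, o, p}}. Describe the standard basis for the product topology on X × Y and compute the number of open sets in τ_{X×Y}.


Basis B = {∅ × ∅, {η} × {n}, {η} × {o}, {η} × {p}, {ε, η} × {n}, {ε, η} × {o}, {ε, η} × {p}, {η} × {n, o}, {η} × {n, p}, {η} × {o, p}, {ε, ζ, η} × {n}, {ε, ζ, η} × {o}, {ε, ζ, η} × {p}, {η} × {n, o, p}, {ε, η} × {n, o}, {ε, η} × {n, p}, {ε, η} × {o, p}, {ε, η} × {n, o, p}, {ε, ζ, η} × {n, o}, {ε, ζ, η} × {n, p}, {ε, ζ, η} × {o, p}, {ε, ζ, η} × {n, o, p}}; |τ_{X×Y}| = 64.

Enumerate products U × V with U ∈ τ_X, V ∈ τ_Y (deduplicated):
  ∅ × ∅ = {} (∅)
  {η} × {n} = {(η,n)}
  {η} × {o} = {(η,o)}
  {η} × {p} = {(η,p)}
  {ε, η} × {n} = {(ε,n), (η,n)}
  {ε, η} × {o} = {(ε,o), (η,o)}
  {ε, η} × {p} = {(ε,p), (η,p)}
  {η} × {n, o} = {(η,n), (η,o)}
  {η} × {n, p} = {(η,n), (η,p)}
  {η} × {o, p} = {(η,o), (η,p)}
  {ε, ζ, η} × {n} = {(ε,n), (ζ,n), (η,n)}
  {ε, ζ, η} × {o} = {(ε,o), (ζ,o), (η,o)}
  {ε, ζ, η} × {p} = {(ε,p), (ζ,p), (η,p)}
  {η} × {n, o, p} = {(η,n), (η,o), (η,p)}
  {ε, η} × {n, o} = {(ε,n), (ε,o), (η,n), (η,o)}
  {ε, η} × {n, p} = {(ε,n), (ε,p), (η,n), (η,p)}
  {ε, η} × {o, p} = {(ε,o), (ε,p), (η,o), (η,p)}
  {ε, η} × {n, o, p} = {(ε,n), (ε,o), (ε,p), (η,n), (η,o), (η,p)}
  {ε, ζ, η} × {n, o} = {(ε,n), (ε,o), (ζ,n), (ζ,o), (η,n), (η,o)}
  {ε, ζ, η} × {n, p} = {(ε,n), (ε,p), (ζ,n), (ζ,p), (η,n), (η,p)}
  {ε, ζ, η} × {o, p} = {(ε,o), (ε,p), (ζ,o), (ζ,p), (η,o), (η,p)}
  {ε, ζ, η} × {n, o, p} = {(ε,n), (ε,o), (ε,p), (ζ,n), (ζ,o), (ζ,p), (η,n), (η,o), (η,p)}
These 22 distinct sets form the basis B.
Close under arbitrary unions to get τ_{X×Y}; counting gives |τ_{X×Y}| = 64.


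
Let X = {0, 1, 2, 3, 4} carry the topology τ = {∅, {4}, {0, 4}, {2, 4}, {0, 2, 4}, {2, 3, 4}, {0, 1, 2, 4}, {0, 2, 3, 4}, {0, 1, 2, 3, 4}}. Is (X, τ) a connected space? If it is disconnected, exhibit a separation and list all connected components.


(X, τ) is connected.

Find clopen sets (U ∈ τ with X ∖ U ∈ τ):
  U = ∅, X ∖ U = {0, 1, 2, 3, 4} — both open, so U is clopen.
  U = {0, 1, 2, 3, 4}, X ∖ U = ∅ — both open, so U is clopen.
Only trivial clopens (∅ and X) exist, so (X, τ) is connected.
Compute connected components by grouping points that agree on all clopens:
  component: {0, 1, 2, 3, 4}
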